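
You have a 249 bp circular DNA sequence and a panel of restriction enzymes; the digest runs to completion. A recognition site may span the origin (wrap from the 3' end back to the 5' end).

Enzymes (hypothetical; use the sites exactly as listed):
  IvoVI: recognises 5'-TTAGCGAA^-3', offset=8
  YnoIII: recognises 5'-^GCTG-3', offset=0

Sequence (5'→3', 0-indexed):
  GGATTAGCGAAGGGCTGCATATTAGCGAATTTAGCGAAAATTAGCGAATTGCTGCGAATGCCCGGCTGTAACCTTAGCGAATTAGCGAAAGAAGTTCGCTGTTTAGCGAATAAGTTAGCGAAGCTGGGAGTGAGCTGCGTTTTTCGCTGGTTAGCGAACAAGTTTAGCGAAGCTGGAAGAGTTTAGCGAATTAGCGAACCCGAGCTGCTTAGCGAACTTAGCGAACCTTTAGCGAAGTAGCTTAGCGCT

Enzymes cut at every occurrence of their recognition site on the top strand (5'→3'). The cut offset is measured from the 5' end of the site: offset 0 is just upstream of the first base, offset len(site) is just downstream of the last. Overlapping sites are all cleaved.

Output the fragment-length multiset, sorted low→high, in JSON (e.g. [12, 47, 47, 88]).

Per-enzyme occurrences:
  IvoVI TTAGCGAA/8: at [3, 21, 30, 40, 73, 81, 102, 114, 150, 163, 182, 190, 208, 217, 228] ⇒ [11, 29, 38, 48, 81, 89, 110, 122, 158, 171, 190, 198, 216, 225, 236]
  YnoIII GCTG/0: at [13, 50, 64, 97, 122, 133, 145, 171, 203, 246] ⇒ [13, 50, 64, 97, 122, 133, 145, 171, 203, 246]

All cut coordinates (distinct, sorted): [11, 13, 29, 38, 48, 50, 64, 81, 89, 97, 110, 122, 133, 145, 158, 171, 190, 198, 203, 216, 225, 236, 246]

Fragment lengths:
  11→13: 2 bp
  13→29: 16 bp
  29→38: 9 bp
  38→48: 10 bp
  48→50: 2 bp
  50→64: 14 bp
  64→81: 17 bp
  81→89: 8 bp
  89→97: 8 bp
  97→110: 13 bp
  110→122: 12 bp
  122→133: 11 bp
  133→145: 12 bp
  145→158: 13 bp
  158→171: 13 bp
  171→190: 19 bp
  190→198: 8 bp
  198→203: 5 bp
  203→216: 13 bp
  216→225: 9 bp
  225→236: 11 bp
  236→246: 10 bp
  246→11 (wrap): 249-246+11 = 14 bp

[2,2,5,8,8,8,9,9,10,10,11,11,12,12,13,13,13,13,14,14,16,17,19]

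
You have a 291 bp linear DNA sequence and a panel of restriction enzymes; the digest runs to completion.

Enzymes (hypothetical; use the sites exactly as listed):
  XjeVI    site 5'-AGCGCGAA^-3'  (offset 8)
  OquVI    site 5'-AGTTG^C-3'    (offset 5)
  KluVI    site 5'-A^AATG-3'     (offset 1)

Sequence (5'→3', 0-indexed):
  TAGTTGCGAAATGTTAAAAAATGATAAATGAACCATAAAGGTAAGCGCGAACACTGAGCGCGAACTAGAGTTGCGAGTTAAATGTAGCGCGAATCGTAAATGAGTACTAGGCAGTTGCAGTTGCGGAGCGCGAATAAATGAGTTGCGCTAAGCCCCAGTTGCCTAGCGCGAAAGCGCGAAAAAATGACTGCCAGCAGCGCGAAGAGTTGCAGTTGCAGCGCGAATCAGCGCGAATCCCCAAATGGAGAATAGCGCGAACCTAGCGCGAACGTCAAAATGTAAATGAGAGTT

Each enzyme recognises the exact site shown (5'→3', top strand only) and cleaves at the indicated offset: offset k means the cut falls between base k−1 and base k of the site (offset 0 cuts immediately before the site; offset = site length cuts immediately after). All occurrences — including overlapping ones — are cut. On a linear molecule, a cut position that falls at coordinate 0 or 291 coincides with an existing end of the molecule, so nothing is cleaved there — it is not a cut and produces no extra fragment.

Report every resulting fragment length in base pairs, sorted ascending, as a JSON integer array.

Site scan:
  XjeVI (AGCGCGAA, off=8): starts [43, 56, 85, 126, 164, 172, 195, 216, 226, 250, 261] → cuts [51, 64, 93, 134, 172, 180, 203, 224, 234, 258, 269]
  OquVI (AGTTGC, off=5): starts [1, 68, 112, 118, 140, 156, 204, 210] → cuts [6, 73, 117, 123, 145, 161, 209, 215]
  KluVI (AAATG, off=1): starts [8, 18, 25, 79, 97, 135, 181, 239, 274, 280] → cuts [9, 19, 26, 80, 98, 136, 182, 240, 275, 281]

Pooled cuts: [6, 9, 19, 26, 51, 64, 73, 80, 93, 98, 117, 123, 134, 136, 145, 161, 172, 180, 182, 203, 209, 215, 224, 234, 240, 258, 269, 275, 281]

Fragments:
  [0,6): 6 bp
  [6,9): 3 bp
  [9,19): 10 bp
  [19,26): 7 bp
  [26,51): 25 bp
  [51,64): 13 bp
  [64,73): 9 bp
  [73,80): 7 bp
  [80,93): 13 bp
  [93,98): 5 bp
  [98,117): 19 bp
  [117,123): 6 bp
  [123,134): 11 bp
  [134,136): 2 bp
  [136,145): 9 bp
  [145,161): 16 bp
  [161,172): 11 bp
  [172,180): 8 bp
  [180,182): 2 bp
  [182,203): 21 bp
  [203,209): 6 bp
  [209,215): 6 bp
  [215,224): 9 bp
  [224,234): 10 bp
  [234,240): 6 bp
  [240,258): 18 bp
  [258,269): 11 bp
  [269,275): 6 bp
  [275,281): 6 bp
  [281,291): 10 bp

[2,2,3,5,6,6,6,6,6,6,6,7,7,8,9,9,9,10,10,10,11,11,11,13,13,16,18,19,21,25]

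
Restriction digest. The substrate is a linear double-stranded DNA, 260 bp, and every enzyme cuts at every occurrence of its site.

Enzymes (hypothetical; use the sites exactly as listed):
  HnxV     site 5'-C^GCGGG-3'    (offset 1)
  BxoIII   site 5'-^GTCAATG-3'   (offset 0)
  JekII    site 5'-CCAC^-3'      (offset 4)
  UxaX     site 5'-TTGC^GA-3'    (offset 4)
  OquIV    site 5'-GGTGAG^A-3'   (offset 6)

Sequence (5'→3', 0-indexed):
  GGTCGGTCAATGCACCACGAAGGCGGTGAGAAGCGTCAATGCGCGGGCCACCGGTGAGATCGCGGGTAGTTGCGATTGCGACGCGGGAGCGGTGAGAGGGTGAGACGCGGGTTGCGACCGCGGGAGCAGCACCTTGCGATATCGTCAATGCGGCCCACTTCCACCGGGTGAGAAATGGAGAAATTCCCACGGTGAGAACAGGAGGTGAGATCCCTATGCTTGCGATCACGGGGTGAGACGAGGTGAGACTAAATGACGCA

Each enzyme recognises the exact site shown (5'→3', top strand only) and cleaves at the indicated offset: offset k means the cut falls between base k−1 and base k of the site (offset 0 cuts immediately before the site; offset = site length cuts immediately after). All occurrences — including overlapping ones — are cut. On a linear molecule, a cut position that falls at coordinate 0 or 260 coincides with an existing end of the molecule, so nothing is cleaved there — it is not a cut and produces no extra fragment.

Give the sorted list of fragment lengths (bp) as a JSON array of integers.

Site scan:
  HnxV (CGCGGG, off=1): starts [41, 60, 81, 105, 118] → cuts [42, 61, 82, 106, 119]
  BxoIII (GTCAATG, off=0): starts [5, 34, 143] → cuts [5, 34, 143]
  JekII (CCAC, off=4): starts [14, 47, 154, 160, 186] → cuts [18, 51, 158, 164, 190]
  UxaX (TTGCGA, off=4): starts [69, 75, 111, 133, 219] → cuts [73, 79, 115, 137, 223]
  OquIV (GGTGAGA, off=6): starts [24, 52, 90, 98, 166, 190, 203, 231, 241] → cuts [30, 58, 96, 104, 172, 196, 209, 237, 247]

All cut coordinates (distinct, sorted): [5, 18, 30, 34, 42, 51, 58, 61, 73, 79, 82, 96, 104, 106, 115, 119, 137, 143, 158, 164, 172, 190, 196, 209, 223, 237, 247]

Fragments:
  [0,5): 5 bp
  [5,18): 13 bp
  [18,30): 12 bp
  [30,34): 4 bp
  [34,42): 8 bp
  [42,51): 9 bp
  [51,58): 7 bp
  [58,61): 3 bp
  [61,73): 12 bp
  [73,79): 6 bp
  [79,82): 3 bp
  [82,96): 14 bp
  [96,104): 8 bp
  [104,106): 2 bp
  [106,115): 9 bp
  [115,119): 4 bp
  [119,137): 18 bp
  [137,143): 6 bp
  [143,158): 15 bp
  [158,164): 6 bp
  [164,172): 8 bp
  [172,190): 18 bp
  [190,196): 6 bp
  [196,209): 13 bp
  [209,223): 14 bp
  [223,237): 14 bp
  [237,247): 10 bp
  [247,260): 13 bp

[2,3,3,4,4,5,6,6,6,6,7,8,8,8,9,9,10,12,12,13,13,13,14,14,14,15,18,18]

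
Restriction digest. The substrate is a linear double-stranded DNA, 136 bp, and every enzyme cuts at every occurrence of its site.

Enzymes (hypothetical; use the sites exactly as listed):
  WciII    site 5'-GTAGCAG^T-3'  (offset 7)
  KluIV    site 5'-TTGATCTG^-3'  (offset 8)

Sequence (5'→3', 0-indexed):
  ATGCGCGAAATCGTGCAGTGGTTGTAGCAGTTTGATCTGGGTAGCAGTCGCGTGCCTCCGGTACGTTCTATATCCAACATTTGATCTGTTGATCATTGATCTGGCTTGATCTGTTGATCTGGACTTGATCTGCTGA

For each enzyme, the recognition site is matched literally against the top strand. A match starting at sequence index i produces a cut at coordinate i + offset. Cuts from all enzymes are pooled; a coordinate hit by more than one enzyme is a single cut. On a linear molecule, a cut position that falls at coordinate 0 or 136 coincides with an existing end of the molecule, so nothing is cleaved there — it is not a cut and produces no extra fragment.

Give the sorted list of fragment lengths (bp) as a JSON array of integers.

Site scan:
  WciII (GTAGCAGT, off=7): starts [23, 40] → cuts [30, 47]
  KluIV (TTGATCTG, off=8): starts [31, 80, 95, 105, 113, 124] → cuts [39, 88, 103, 113, 121, 132]

All cut coordinates (distinct, sorted): [30, 39, 47, 88, 103, 113, 121, 132]

Fragments:
  [0,30): 30 bp
  [30,39): 9 bp
  [39,47): 8 bp
  [47,88): 41 bp
  [88,103): 15 bp
  [103,113): 10 bp
  [113,121): 8 bp
  [121,132): 11 bp
  [132,136): 4 bp

[4,8,8,9,10,11,15,30,41]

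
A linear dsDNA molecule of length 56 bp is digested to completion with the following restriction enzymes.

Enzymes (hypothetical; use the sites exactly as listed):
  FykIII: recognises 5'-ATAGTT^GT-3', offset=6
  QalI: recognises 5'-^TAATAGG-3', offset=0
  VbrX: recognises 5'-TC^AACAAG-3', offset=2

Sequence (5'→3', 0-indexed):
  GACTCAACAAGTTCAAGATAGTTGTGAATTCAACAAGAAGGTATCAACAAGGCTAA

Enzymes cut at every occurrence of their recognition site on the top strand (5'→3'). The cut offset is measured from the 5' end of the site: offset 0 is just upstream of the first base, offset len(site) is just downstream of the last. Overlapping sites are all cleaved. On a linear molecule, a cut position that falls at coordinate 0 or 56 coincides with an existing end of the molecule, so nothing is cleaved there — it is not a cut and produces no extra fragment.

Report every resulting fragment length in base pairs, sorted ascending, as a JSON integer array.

Per-enzyme occurrences:
  FykIII ATAGTTGT/6: at [17] ⇒ [23]
  QalI (TAATAGG, off=0): no sites
  VbrX TCAACAAG/2: at [3, 29, 43] ⇒ [5, 31, 45]

Pooled cuts: [5, 23, 31, 45]

Fragment lengths:
  [0,5): 5 bp
  [5,23): 18 bp
  [23,31): 8 bp
  [31,45): 14 bp
  [45,56): 11 bp

[5,8,11,14,18]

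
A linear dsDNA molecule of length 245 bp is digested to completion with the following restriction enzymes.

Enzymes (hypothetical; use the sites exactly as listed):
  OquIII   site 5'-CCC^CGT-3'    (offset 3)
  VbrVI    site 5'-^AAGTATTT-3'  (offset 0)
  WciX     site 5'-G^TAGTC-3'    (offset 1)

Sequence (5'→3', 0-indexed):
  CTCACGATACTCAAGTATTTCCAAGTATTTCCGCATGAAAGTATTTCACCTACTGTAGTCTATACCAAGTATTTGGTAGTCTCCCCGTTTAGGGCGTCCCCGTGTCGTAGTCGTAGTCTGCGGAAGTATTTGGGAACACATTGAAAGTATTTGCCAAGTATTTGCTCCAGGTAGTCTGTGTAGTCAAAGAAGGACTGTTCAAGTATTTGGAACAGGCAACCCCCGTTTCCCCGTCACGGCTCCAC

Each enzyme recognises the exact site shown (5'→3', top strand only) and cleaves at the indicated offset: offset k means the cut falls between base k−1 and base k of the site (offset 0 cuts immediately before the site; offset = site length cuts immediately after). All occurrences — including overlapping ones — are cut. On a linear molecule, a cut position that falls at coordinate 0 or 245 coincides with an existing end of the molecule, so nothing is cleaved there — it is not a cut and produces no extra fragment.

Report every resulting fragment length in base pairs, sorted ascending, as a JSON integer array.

[6,7,8,9,9,10,10,10,11,11,12,14,15,16,16,17,20,21,23]

Site scan:
  OquIII CCCCGT/3: at [82, 97, 220, 228] ⇒ [85, 100, 223, 231]
  VbrVI AAGTATTT/0: at [12, 22, 38, 66, 123, 144, 155, 200] ⇒ [12, 22, 38, 66, 123, 144, 155, 200]
  WciX GTAGTC/1: at [54, 75, 106, 112, 170, 179] ⇒ [55, 76, 107, 113, 171, 180]

Pooled cuts: [12, 22, 38, 55, 66, 76, 85, 100, 107, 113, 123, 144, 155, 171, 180, 200, 223, 231]

Fragments:
  [0,12): 12 bp
  [12,22): 10 bp
  [22,38): 16 bp
  [38,55): 17 bp
  [55,66): 11 bp
  [66,76): 10 bp
  [76,85): 9 bp
  [85,100): 15 bp
  [100,107): 7 bp
  [107,113): 6 bp
  [113,123): 10 bp
  [123,144): 21 bp
  [144,155): 11 bp
  [155,171): 16 bp
  [171,180): 9 bp
  [180,200): 20 bp
  [200,223): 23 bp
  [223,231): 8 bp
  [231,245): 14 bp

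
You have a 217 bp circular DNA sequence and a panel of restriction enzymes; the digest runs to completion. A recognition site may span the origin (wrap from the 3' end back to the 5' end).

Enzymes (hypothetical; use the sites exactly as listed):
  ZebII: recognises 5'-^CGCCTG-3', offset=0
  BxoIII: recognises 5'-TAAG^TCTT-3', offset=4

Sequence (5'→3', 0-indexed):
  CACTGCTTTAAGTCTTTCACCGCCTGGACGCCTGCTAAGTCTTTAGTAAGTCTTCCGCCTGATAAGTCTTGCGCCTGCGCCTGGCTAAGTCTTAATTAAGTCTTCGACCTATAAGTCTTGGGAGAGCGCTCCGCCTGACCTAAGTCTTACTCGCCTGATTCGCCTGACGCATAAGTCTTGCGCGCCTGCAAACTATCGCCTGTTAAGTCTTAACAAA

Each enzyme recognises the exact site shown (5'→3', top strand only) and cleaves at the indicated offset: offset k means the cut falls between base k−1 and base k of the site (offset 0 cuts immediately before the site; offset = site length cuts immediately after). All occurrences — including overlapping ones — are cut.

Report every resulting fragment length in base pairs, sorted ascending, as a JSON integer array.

Site scan:
  ZebII (CGCCTG, off=0): starts [20, 28, 55, 71, 77, 131, 151, 160, 182, 196] → cuts [20, 28, 55, 71, 77, 131, 151, 160, 182, 196]
  BxoIII (TAAGTCTT, off=4): starts [8, 35, 46, 62, 85, 96, 111, 140, 171, 203] → cuts [12, 39, 50, 66, 89, 100, 115, 144, 175, 207]

Pooled cuts: [12, 20, 28, 39, 50, 55, 66, 71, 77, 89, 100, 115, 131, 144, 151, 160, 175, 182, 196, 207]

Fragment lengths:
  12→20: 8 bp
  20→28: 8 bp
  28→39: 11 bp
  39→50: 11 bp
  50→55: 5 bp
  55→66: 11 bp
  66→71: 5 bp
  71→77: 6 bp
  77→89: 12 bp
  89→100: 11 bp
  100→115: 15 bp
  115→131: 16 bp
  131→144: 13 bp
  144→151: 7 bp
  151→160: 9 bp
  160→175: 15 bp
  175→182: 7 bp
  182→196: 14 bp
  196→207: 11 bp
  207→12 (wrap): 217-207+12 = 22 bp

[5,5,6,7,7,8,8,9,11,11,11,11,11,12,13,14,15,15,16,22]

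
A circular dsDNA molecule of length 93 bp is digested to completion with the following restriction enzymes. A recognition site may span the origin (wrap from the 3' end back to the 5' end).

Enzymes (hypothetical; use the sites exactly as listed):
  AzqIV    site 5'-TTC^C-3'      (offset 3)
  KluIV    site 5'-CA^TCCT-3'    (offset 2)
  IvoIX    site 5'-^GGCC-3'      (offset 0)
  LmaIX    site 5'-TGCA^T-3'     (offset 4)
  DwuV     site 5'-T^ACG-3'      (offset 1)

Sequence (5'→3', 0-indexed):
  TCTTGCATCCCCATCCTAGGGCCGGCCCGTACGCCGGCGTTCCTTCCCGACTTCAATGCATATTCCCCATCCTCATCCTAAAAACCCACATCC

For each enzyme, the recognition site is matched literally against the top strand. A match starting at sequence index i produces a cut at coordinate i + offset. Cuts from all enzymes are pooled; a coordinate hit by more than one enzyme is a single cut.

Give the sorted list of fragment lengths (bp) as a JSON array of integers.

Per-enzyme occurrences:
  AzqIV (TTCC, off=3): starts [39, 43, 62] → cuts [42, 46, 65]
  KluIV (CATCCT, off=2): starts [11, 67, 73, 88] → cuts [13, 69, 75, 90]
  IvoIX (GGCC, off=0): starts [19, 23] → cuts [19, 23]
  LmaIX (TGCAT, off=4): starts [3, 56] → cuts [7, 60]
  DwuV (TACG, off=1): starts [29] → cuts [30]

All cut coordinates (distinct, sorted): [7, 13, 19, 23, 30, 42, 46, 60, 65, 69, 75, 90]

Fragment lengths:
  7→13: 6 bp
  13→19: 6 bp
  19→23: 4 bp
  23→30: 7 bp
  30→42: 12 bp
  42→46: 4 bp
  46→60: 14 bp
  60→65: 5 bp
  65→69: 4 bp
  69→75: 6 bp
  75→90: 15 bp
  90→7 (wrap): 93-90+7 = 10 bp

[4,4,4,5,6,6,6,7,10,12,14,15]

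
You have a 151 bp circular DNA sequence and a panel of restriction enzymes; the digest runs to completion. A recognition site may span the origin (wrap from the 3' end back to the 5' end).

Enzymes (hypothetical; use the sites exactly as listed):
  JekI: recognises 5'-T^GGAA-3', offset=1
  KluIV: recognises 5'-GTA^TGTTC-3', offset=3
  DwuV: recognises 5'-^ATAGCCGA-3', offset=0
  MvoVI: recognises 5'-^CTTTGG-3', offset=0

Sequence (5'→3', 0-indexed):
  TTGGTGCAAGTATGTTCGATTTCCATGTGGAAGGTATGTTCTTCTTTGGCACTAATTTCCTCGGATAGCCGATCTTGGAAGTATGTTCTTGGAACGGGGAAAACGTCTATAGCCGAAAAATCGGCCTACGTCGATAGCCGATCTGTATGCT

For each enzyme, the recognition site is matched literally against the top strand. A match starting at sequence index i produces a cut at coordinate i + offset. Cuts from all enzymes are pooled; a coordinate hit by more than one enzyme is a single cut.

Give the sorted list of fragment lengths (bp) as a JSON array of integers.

Per-enzyme occurrences:
  JekI (TGGAA, off=1): starts [27, 75, 89] → cuts [28, 76, 90]
  KluIV (GTATGTTC, off=3): starts [9, 33, 80] → cuts [12, 36, 83]
  DwuV (ATAGCCGA, off=0): starts [64, 108, 133] → cuts [64, 108, 133]
  MvoVI (CTTTGG, off=0): starts [43, 149] → cuts [43, 149]

Pooled cuts: [12, 28, 36, 43, 64, 76, 83, 90, 108, 133, 149]

Fragments:
  12→28: 16 bp
  28→36: 8 bp
  36→43: 7 bp
  43→64: 21 bp
  64→76: 12 bp
  76→83: 7 bp
  83→90: 7 bp
  90→108: 18 bp
  108→133: 25 bp
  133→149: 16 bp
  149→12 (wrap): 151-149+12 = 14 bp

[7,7,7,8,12,14,16,16,18,21,25]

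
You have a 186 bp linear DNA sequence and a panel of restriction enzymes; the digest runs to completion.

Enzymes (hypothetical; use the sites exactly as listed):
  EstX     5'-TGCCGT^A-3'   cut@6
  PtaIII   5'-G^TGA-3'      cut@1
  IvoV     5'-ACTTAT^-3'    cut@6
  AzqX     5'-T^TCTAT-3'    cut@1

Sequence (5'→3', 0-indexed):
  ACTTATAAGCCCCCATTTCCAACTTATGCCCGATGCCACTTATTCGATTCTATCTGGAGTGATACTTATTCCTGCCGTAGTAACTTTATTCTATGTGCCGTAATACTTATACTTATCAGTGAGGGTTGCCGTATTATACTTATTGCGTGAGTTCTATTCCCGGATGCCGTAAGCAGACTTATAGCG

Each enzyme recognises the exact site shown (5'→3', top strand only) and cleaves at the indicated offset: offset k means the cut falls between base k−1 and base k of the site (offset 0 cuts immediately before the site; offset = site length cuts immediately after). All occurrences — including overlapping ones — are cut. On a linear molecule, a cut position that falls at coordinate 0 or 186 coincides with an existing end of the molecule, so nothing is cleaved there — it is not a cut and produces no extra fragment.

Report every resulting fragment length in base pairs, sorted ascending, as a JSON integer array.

Site scan:
  EstX (TGCCGTA, off=6): starts [72, 95, 126, 164] → cuts [78, 101, 132, 170]
  PtaIII (GTGA, off=1): starts [58, 118, 146] → cuts [59, 119, 147]
  IvoV (ACTTAT, off=6): starts [0, 21, 37, 63, 104, 110, 137, 176] → cuts [6, 27, 43, 69, 110, 116, 143, 182]
  AzqX (TTCTAT, off=1): starts [47, 88, 151] → cuts [48, 89, 152]

Pooled cuts: [6, 27, 43, 48, 59, 69, 78, 89, 101, 110, 116, 119, 132, 143, 147, 152, 170, 182]

Fragments:
  [0,6): 6 bp
  [6,27): 21 bp
  [27,43): 16 bp
  [43,48): 5 bp
  [48,59): 11 bp
  [59,69): 10 bp
  [69,78): 9 bp
  [78,89): 11 bp
  [89,101): 12 bp
  [101,110): 9 bp
  [110,116): 6 bp
  [116,119): 3 bp
  [119,132): 13 bp
  [132,143): 11 bp
  [143,147): 4 bp
  [147,152): 5 bp
  [152,170): 18 bp
  [170,182): 12 bp
  [182,186): 4 bp

[3,4,4,5,5,6,6,9,9,10,11,11,11,12,12,13,16,18,21]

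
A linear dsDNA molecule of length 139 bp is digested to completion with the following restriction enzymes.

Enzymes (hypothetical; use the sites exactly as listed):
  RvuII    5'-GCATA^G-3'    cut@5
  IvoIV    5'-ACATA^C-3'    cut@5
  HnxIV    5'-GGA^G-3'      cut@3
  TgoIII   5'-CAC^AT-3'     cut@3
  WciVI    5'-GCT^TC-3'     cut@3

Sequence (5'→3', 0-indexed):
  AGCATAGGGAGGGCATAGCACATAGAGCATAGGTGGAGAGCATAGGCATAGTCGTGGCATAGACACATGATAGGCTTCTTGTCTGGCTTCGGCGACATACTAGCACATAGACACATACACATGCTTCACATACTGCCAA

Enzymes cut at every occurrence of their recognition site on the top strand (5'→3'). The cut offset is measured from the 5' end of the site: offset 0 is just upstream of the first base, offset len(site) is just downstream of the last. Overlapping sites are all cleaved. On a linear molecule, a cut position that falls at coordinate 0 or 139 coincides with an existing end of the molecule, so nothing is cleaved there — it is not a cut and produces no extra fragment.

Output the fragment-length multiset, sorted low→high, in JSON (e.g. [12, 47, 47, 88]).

[3,3,3,4,4,4,5,5,6,6,6,7,7,7,7,8,10,10,11,11,12]

Site scan:
  RvuII (GCATAG, off=5): starts [1, 12, 26, 39, 45, 56] → cuts [6, 17, 31, 44, 50, 61]
  IvoIV (ACATAC, off=5): starts [94, 112, 127] → cuts [99, 117, 132]
  HnxIV (GGAG, off=3): starts [7, 34] → cuts [10, 37]
  TgoIII (CACAT, off=3): starts [18, 63, 103, 111, 117, 126] → cuts [21, 66, 106, 114, 120, 129]
  WciVI (GCTTC, off=3): starts [73, 85, 122] → cuts [76, 88, 125]

Pooled cuts: [6, 10, 17, 21, 31, 37, 44, 50, 61, 66, 76, 88, 99, 106, 114, 117, 120, 125, 129, 132]

Fragments:
  [0,6): 6 bp
  [6,10): 4 bp
  [10,17): 7 bp
  [17,21): 4 bp
  [21,31): 10 bp
  [31,37): 6 bp
  [37,44): 7 bp
  [44,50): 6 bp
  [50,61): 11 bp
  [61,66): 5 bp
  [66,76): 10 bp
  [76,88): 12 bp
  [88,99): 11 bp
  [99,106): 7 bp
  [106,114): 8 bp
  [114,117): 3 bp
  [117,120): 3 bp
  [120,125): 5 bp
  [125,129): 4 bp
  [129,132): 3 bp
  [132,139): 7 bp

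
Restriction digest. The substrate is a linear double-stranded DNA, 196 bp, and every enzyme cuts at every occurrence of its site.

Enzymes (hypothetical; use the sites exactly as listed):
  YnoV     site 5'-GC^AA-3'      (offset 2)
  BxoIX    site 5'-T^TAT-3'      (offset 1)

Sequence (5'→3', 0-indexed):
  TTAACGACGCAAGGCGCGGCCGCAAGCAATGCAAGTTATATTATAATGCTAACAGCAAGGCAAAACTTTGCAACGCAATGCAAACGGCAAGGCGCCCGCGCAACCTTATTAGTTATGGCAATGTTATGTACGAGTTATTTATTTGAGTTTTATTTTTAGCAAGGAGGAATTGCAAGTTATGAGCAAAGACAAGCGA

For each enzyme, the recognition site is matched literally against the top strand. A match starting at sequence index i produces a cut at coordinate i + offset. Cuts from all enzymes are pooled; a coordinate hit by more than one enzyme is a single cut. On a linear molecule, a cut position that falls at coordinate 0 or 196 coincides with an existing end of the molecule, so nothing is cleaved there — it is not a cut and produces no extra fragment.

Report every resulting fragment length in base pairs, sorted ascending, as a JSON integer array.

[4,4,4,4,5,5,5,5,5,5,5,6,7,7,7,10,10,10,11,11,12,13,13,13,15]

Site scan:
  YnoV GCAA/2: at [8, 21, 25, 30, 54, 59, 69, 74, 79, 86, 99, 117, 158, 171, 182] ⇒ [10, 23, 27, 32, 56, 61, 71, 76, 81, 88, 101, 119, 160, 173, 184]
  BxoIX TTAT/1: at [35, 40, 105, 112, 123, 134, 138, 149, 176] ⇒ [36, 41, 106, 113, 124, 135, 139, 150, 177]

All cut coordinates (distinct, sorted): [10, 23, 27, 32, 36, 41, 56, 61, 71, 76, 81, 88, 101, 106, 113, 119, 124, 135, 139, 150, 160, 173, 177, 184]

Fragment lengths:
  [0,10): 10 bp
  [10,23): 13 bp
  [23,27): 4 bp
  [27,32): 5 bp
  [32,36): 4 bp
  [36,41): 5 bp
  [41,56): 15 bp
  [56,61): 5 bp
  [61,71): 10 bp
  [71,76): 5 bp
  [76,81): 5 bp
  [81,88): 7 bp
  [88,101): 13 bp
  [101,106): 5 bp
  [106,113): 7 bp
  [113,119): 6 bp
  [119,124): 5 bp
  [124,135): 11 bp
  [135,139): 4 bp
  [139,150): 11 bp
  [150,160): 10 bp
  [160,173): 13 bp
  [173,177): 4 bp
  [177,184): 7 bp
  [184,196): 12 bp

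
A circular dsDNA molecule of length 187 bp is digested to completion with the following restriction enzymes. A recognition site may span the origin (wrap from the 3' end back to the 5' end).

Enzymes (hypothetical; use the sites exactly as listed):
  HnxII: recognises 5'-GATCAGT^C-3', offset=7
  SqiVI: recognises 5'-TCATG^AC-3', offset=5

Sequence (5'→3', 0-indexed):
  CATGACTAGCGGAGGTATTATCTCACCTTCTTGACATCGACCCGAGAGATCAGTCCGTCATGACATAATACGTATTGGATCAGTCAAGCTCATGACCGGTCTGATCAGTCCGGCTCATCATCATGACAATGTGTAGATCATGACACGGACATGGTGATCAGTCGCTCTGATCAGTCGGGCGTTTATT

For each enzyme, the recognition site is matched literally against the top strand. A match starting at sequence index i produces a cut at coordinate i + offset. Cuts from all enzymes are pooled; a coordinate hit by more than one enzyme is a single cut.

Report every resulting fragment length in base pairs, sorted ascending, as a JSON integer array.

[8,10,13,15,16,16,17,20,22,50]

Site scan:
  HnxII (GATCAGTC, off=7): starts [47, 77, 102, 155, 168] → cuts [54, 84, 109, 162, 175]
  SqiVI (TCATGAC, off=5): starts [57, 89, 120, 137, 186] → cuts [4, 62, 94, 125, 142]

All cut coordinates (distinct, sorted): [4, 54, 62, 84, 94, 109, 125, 142, 162, 175]

Fragment lengths:
  4→54: 50 bp
  54→62: 8 bp
  62→84: 22 bp
  84→94: 10 bp
  94→109: 15 bp
  109→125: 16 bp
  125→142: 17 bp
  142→162: 20 bp
  162→175: 13 bp
  175→4 (wrap): 187-175+4 = 16 bp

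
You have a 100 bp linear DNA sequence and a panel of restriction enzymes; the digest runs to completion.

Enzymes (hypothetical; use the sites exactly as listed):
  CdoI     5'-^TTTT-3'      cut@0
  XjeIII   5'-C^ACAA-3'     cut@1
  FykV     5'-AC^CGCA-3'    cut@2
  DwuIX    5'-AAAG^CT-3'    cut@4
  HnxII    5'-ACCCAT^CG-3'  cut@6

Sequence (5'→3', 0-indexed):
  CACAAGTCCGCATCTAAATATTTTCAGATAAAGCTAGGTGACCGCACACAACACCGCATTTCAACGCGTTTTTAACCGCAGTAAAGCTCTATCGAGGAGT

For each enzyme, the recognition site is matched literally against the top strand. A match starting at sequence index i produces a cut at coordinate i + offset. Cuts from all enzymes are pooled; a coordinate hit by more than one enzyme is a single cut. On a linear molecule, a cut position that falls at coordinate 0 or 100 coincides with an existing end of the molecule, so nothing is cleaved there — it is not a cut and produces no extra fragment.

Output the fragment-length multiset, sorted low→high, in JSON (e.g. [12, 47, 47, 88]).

Site scan:
  CdoI (TTTT, off=0): starts [20, 68, 69] → cuts [20, 68, 69]
  XjeIII (CACAA, off=1): starts [0, 46] → cuts [1, 47]
  FykV (ACCGCA, off=2): starts [40, 52, 74] → cuts [42, 54, 76]
  DwuIX (AAAGCT, off=4): starts [29, 82] → cuts [33, 86]
  HnxII (ACCCATCG, off=6): no sites

Pooled cuts: [1, 20, 33, 42, 47, 54, 68, 69, 76, 86]

Fragments:
  [0,1): 1 bp
  [1,20): 19 bp
  [20,33): 13 bp
  [33,42): 9 bp
  [42,47): 5 bp
  [47,54): 7 bp
  [54,68): 14 bp
  [68,69): 1 bp
  [69,76): 7 bp
  [76,86): 10 bp
  [86,100): 14 bp

[1,1,5,7,7,9,10,13,14,14,19]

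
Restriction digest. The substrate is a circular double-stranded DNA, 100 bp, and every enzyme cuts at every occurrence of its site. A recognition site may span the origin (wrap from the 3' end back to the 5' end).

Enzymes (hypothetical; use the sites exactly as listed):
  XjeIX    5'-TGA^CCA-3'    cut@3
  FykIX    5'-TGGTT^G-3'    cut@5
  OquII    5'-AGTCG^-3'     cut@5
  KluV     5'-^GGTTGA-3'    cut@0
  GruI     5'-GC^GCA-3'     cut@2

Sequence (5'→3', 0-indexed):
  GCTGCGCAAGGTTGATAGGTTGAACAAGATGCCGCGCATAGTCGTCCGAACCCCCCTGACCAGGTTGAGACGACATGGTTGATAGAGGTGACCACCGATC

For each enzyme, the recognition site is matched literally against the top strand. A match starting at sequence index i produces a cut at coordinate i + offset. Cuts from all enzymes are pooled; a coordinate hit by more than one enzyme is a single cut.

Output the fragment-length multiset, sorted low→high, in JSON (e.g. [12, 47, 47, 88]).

Per-enzyme occurrences:
  XjeIX (TGACCA, off=3): starts [56, 88] → cuts [59, 91]
  FykIX (TGGTTG, off=5): starts [75] → cuts [80]
  OquII (AGTCG, off=5): starts [39] → cuts [44]
  KluV (GGTTGA, off=0): starts [9, 17, 62, 76] → cuts [9, 17, 62, 76]
  GruI (GCGCA, off=2): starts [3, 33] → cuts [5, 35]

All cut coordinates (distinct, sorted): [5, 9, 17, 35, 44, 59, 62, 76, 80, 91]

Fragment lengths:
  5→9: 4 bp
  9→17: 8 bp
  17→35: 18 bp
  35→44: 9 bp
  44→59: 15 bp
  59→62: 3 bp
  62→76: 14 bp
  76→80: 4 bp
  80→91: 11 bp
  91→5 (wrap): 100-91+5 = 14 bp

[3,4,4,8,9,11,14,14,15,18]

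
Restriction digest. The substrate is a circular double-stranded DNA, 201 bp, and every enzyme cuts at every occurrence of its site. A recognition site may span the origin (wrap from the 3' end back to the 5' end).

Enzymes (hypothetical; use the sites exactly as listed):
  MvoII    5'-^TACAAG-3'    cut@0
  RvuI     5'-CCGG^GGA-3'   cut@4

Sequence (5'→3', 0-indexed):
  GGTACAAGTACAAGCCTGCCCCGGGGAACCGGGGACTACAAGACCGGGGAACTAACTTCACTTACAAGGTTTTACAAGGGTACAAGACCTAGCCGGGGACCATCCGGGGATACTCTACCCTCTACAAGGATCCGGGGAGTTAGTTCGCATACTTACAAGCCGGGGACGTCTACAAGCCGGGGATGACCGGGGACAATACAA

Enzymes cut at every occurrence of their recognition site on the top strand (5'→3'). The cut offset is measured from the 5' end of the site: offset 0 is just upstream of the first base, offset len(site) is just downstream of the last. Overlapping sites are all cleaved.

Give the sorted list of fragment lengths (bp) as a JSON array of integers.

[4,6,6,7,7,8,8,10,10,10,10,11,11,13,15,15,16,16,18]

Site scan:
  MvoII TACAAG/0: at [2, 8, 36, 62, 72, 80, 122, 153, 170, 196] ⇒ [2, 8, 36, 62, 72, 80, 122, 153, 170, 196]
  RvuI CCGGGGA/4: at [20, 28, 43, 92, 103, 131, 159, 176, 186] ⇒ [24, 32, 47, 96, 107, 135, 163, 180, 190]

All cut coordinates (distinct, sorted): [2, 8, 24, 32, 36, 47, 62, 72, 80, 96, 107, 122, 135, 153, 163, 170, 180, 190, 196]

Fragments:
  2→8: 6 bp
  8→24: 16 bp
  24→32: 8 bp
  32→36: 4 bp
  36→47: 11 bp
  47→62: 15 bp
  62→72: 10 bp
  72→80: 8 bp
  80→96: 16 bp
  96→107: 11 bp
  107→122: 15 bp
  122→135: 13 bp
  135→153: 18 bp
  153→163: 10 bp
  163→170: 7 bp
  170→180: 10 bp
  180→190: 10 bp
  190→196: 6 bp
  196→2 (wrap): 201-196+2 = 7 bp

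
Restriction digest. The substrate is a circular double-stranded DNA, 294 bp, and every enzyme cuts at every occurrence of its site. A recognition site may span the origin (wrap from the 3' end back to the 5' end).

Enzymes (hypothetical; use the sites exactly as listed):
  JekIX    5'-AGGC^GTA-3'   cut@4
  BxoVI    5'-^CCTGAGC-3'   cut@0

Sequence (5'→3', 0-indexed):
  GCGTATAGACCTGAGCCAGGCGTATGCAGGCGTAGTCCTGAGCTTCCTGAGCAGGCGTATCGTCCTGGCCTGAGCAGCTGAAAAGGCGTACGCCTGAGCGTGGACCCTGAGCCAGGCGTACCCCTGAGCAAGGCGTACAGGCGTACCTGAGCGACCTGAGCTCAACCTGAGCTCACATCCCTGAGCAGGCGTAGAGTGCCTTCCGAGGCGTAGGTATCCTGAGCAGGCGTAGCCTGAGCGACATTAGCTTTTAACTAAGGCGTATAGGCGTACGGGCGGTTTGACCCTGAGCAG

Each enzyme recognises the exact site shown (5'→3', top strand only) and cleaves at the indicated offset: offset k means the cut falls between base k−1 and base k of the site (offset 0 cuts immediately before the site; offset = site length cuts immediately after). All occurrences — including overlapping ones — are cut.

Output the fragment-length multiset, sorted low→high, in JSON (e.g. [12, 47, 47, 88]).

Per-enzyme occurrences:
  JekIX (AGGCGTA, off=4): starts [17, 27, 52, 83, 113, 130, 138, 186, 205, 224, 257, 265, 292] → cuts [2, 21, 31, 56, 87, 117, 134, 142, 190, 209, 228, 261, 269]
  BxoVI (CCTGAGC, off=0): starts [9, 36, 45, 68, 92, 105, 122, 145, 154, 165, 179, 217, 232, 285] → cuts [9, 36, 45, 68, 92, 105, 122, 145, 154, 165, 179, 217, 232, 285]

Pooled cuts: [2, 9, 21, 31, 36, 45, 56, 68, 87, 92, 105, 117, 122, 134, 142, 145, 154, 165, 179, 190, 209, 217, 228, 232, 261, 269, 285]

Fragment lengths:
  2→9: 7 bp
  9→21: 12 bp
  21→31: 10 bp
  31→36: 5 bp
  36→45: 9 bp
  45→56: 11 bp
  56→68: 12 bp
  68→87: 19 bp
  87→92: 5 bp
  92→105: 13 bp
  105→117: 12 bp
  117→122: 5 bp
  122→134: 12 bp
  134→142: 8 bp
  142→145: 3 bp
  145→154: 9 bp
  154→165: 11 bp
  165→179: 14 bp
  179→190: 11 bp
  190→209: 19 bp
  209→217: 8 bp
  217→228: 11 bp
  228→232: 4 bp
  232→261: 29 bp
  261→269: 8 bp
  269→285: 16 bp
  285→2 (wrap): 294-285+2 = 11 bp

[3,4,5,5,5,7,8,8,8,9,9,10,11,11,11,11,11,12,12,12,12,13,14,16,19,19,29]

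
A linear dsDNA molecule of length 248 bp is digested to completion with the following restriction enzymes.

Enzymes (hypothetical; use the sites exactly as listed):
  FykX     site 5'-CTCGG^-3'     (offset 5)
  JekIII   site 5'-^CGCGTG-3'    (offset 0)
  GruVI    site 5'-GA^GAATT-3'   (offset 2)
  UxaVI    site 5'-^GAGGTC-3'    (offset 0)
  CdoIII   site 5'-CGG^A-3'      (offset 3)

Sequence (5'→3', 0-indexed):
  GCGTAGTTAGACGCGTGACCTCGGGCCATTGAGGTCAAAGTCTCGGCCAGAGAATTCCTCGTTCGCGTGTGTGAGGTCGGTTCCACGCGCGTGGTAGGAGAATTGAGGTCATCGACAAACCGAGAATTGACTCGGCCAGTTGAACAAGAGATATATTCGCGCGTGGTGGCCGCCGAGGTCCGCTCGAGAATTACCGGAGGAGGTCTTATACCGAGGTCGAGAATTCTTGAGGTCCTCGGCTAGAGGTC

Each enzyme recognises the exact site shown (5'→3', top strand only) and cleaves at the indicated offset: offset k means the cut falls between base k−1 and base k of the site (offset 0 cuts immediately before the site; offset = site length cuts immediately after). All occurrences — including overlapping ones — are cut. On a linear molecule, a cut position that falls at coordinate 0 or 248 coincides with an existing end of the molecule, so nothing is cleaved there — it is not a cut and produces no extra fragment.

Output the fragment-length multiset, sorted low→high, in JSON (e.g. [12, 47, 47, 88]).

[2,3,5,5,6,6,8,8,9,10,11,11,12,12,12,13,13,13,15,15,16,19,24]

Per-enzyme occurrences:
  FykX CTCGG/5: at [19, 41, 130, 234] ⇒ [24, 46, 135, 239]
  JekIII CGCGTG/0: at [11, 63, 87, 159] ⇒ [11, 63, 87, 159]
  GruVI GAGAATT/2: at [49, 97, 121, 185, 218] ⇒ [51, 99, 123, 187, 220]
  UxaVI GAGGTC/0: at [30, 72, 104, 174, 199, 212, 228, 242] ⇒ [30, 72, 104, 174, 199, 212, 228, 242]
  CdoIII CGGA/3: at [194] ⇒ [197]

All cut coordinates (distinct, sorted): [11, 24, 30, 46, 51, 63, 72, 87, 99, 104, 123, 135, 159, 174, 187, 197, 199, 212, 220, 228, 239, 242]

Fragment lengths:
  [0,11): 11 bp
  [11,24): 13 bp
  [24,30): 6 bp
  [30,46): 16 bp
  [46,51): 5 bp
  [51,63): 12 bp
  [63,72): 9 bp
  [72,87): 15 bp
  [87,99): 12 bp
  [99,104): 5 bp
  [104,123): 19 bp
  [123,135): 12 bp
  [135,159): 24 bp
  [159,174): 15 bp
  [174,187): 13 bp
  [187,197): 10 bp
  [197,199): 2 bp
  [199,212): 13 bp
  [212,220): 8 bp
  [220,228): 8 bp
  [228,239): 11 bp
  [239,242): 3 bp
  [242,248): 6 bp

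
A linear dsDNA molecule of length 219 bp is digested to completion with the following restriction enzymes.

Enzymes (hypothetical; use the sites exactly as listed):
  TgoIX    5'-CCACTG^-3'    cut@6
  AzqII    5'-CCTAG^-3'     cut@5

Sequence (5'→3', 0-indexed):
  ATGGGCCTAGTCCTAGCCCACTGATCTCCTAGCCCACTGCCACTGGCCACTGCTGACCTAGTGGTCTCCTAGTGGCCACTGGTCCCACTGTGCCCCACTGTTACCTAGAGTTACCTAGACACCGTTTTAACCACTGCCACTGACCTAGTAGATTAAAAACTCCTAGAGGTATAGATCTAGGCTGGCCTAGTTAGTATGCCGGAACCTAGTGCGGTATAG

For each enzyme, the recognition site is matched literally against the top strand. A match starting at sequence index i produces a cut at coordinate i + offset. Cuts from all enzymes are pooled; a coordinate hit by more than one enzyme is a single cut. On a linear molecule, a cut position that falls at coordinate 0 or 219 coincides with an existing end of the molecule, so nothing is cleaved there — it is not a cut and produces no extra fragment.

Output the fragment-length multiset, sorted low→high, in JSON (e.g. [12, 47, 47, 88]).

[6,6,6,6,7,7,7,8,9,9,9,9,10,10,10,10,11,18,18,19,24]

Per-enzyme occurrences:
  TgoIX CCACTG/6: at [17, 33, 39, 46, 75, 84, 94, 130, 136] ⇒ [23, 39, 45, 52, 81, 90, 100, 136, 142]
  AzqII CCTAG/5: at [5, 11, 27, 56, 67, 103, 113, 143, 161, 185, 204] ⇒ [10, 16, 32, 61, 72, 108, 118, 148, 166, 190, 209]

Pooled cuts: [10, 16, 23, 32, 39, 45, 52, 61, 72, 81, 90, 100, 108, 118, 136, 142, 148, 166, 190, 209]

Fragment lengths:
  [0,10): 10 bp
  [10,16): 6 bp
  [16,23): 7 bp
  [23,32): 9 bp
  [32,39): 7 bp
  [39,45): 6 bp
  [45,52): 7 bp
  [52,61): 9 bp
  [61,72): 11 bp
  [72,81): 9 bp
  [81,90): 9 bp
  [90,100): 10 bp
  [100,108): 8 bp
  [108,118): 10 bp
  [118,136): 18 bp
  [136,142): 6 bp
  [142,148): 6 bp
  [148,166): 18 bp
  [166,190): 24 bp
  [190,209): 19 bp
  [209,219): 10 bp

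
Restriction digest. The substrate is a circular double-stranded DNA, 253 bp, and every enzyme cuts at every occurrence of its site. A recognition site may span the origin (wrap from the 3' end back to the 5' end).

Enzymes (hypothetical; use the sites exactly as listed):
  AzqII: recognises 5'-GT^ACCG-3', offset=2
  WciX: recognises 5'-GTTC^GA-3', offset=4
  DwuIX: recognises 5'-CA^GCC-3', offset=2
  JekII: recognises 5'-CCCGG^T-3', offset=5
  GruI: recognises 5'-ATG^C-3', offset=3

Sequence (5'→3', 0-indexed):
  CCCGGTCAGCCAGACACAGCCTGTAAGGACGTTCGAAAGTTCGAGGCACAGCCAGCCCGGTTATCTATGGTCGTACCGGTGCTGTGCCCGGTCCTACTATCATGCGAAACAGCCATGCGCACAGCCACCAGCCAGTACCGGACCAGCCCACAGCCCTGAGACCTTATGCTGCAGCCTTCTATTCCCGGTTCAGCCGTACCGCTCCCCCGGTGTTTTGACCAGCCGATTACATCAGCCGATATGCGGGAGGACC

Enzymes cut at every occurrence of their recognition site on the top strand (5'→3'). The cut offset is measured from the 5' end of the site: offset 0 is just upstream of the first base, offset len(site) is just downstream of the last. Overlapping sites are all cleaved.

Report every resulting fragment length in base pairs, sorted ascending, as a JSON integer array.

[3,4,4,5,5,6,6,6,6,7,7,7,8,8,9,9,10,11,13,13,13,14,15,15,16,16,17]

Scan for sites:
  AzqII GTACCG/2: at [72, 134, 195] ⇒ [74, 136, 197]
  WciX GTTCGA/4: at [30, 38] ⇒ [34, 42]
  DwuIX CAGCC/2: at [6, 16, 48, 52, 109, 121, 128, 143, 150, 171, 190, 219, 232] ⇒ [8, 18, 50, 54, 111, 123, 130, 145, 152, 173, 192, 221, 234]
  JekII CCCGGT/5: at [0, 55, 86, 183, 205] ⇒ [5, 60, 91, 188, 210]
  GruI ATGC/3: at [101, 114, 165, 240] ⇒ [104, 117, 168, 243]

All cut coordinates (distinct, sorted): [5, 8, 18, 34, 42, 50, 54, 60, 74, 91, 104, 111, 117, 123, 130, 136, 145, 152, 168, 173, 188, 192, 197, 210, 221, 234, 243]

Fragment lengths:
  5→8: 3 bp
  8→18: 10 bp
  18→34: 16 bp
  34→42: 8 bp
  42→50: 8 bp
  50→54: 4 bp
  54→60: 6 bp
  60→74: 14 bp
  74→91: 17 bp
  91→104: 13 bp
  104→111: 7 bp
  111→117: 6 bp
  117→123: 6 bp
  123→130: 7 bp
  130→136: 6 bp
  136→145: 9 bp
  145→152: 7 bp
  152→168: 16 bp
  168→173: 5 bp
  173→188: 15 bp
  188→192: 4 bp
  192→197: 5 bp
  197→210: 13 bp
  210→221: 11 bp
  221→234: 13 bp
  234→243: 9 bp
  243→5 (wrap): 253-243+5 = 15 bp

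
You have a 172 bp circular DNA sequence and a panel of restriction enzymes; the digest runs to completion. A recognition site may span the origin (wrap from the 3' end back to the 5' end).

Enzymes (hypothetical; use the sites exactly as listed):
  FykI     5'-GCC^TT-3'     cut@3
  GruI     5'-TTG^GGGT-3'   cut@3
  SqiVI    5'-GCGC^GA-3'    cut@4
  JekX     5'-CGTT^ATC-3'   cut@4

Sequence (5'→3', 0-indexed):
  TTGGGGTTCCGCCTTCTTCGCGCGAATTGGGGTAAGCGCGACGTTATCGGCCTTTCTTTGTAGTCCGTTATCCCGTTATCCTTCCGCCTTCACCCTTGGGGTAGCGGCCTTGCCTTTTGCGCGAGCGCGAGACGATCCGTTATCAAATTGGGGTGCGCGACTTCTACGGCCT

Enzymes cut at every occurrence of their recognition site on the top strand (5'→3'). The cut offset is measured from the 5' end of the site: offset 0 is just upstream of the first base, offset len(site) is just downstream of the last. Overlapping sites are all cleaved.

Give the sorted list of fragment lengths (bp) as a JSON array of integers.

[4,5,6,6,6,7,8,8,8,9,10,10,10,10,11,11,13,13,17]

Scan for sites:
  FykI GCCTT/3: at [10, 49, 85, 106, 111, 168] ⇒ [13, 52, 88, 109, 114, 171]
  GruI TTGGGGT/3: at [0, 26, 95, 147] ⇒ [3, 29, 98, 150]
  SqiVI GCGCGA/4: at [19, 35, 118, 124, 154] ⇒ [23, 39, 122, 128, 158]
  JekX CGTTATC/4: at [41, 65, 73, 137] ⇒ [45, 69, 77, 141]

All cut coordinates (distinct, sorted): [3, 13, 23, 29, 39, 45, 52, 69, 77, 88, 98, 109, 114, 122, 128, 141, 150, 158, 171]

Fragment lengths:
  3→13: 10 bp
  13→23: 10 bp
  23→29: 6 bp
  29→39: 10 bp
  39→45: 6 bp
  45→52: 7 bp
  52→69: 17 bp
  69→77: 8 bp
  77→88: 11 bp
  88→98: 10 bp
  98→109: 11 bp
  109→114: 5 bp
  114→122: 8 bp
  122→128: 6 bp
  128→141: 13 bp
  141→150: 9 bp
  150→158: 8 bp
  158→171: 13 bp
  171→3 (wrap): 172-171+3 = 4 bp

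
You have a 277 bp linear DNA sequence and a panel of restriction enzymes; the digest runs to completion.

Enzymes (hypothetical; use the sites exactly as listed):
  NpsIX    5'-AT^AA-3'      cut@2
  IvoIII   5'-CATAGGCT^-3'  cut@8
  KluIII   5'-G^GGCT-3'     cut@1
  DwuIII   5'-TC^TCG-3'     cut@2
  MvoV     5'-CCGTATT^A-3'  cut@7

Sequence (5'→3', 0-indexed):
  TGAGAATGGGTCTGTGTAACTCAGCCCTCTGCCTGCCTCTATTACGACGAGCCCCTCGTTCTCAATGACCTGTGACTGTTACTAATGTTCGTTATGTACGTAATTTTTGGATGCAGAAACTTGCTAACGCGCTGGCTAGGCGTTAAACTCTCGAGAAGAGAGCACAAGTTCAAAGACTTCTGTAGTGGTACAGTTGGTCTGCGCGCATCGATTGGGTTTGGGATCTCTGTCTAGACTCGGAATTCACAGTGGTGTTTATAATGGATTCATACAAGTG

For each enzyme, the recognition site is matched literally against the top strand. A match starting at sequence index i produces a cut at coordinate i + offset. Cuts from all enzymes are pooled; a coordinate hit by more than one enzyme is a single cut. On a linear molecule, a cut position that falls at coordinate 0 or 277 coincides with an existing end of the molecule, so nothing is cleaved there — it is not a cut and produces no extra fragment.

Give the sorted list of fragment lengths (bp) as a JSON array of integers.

Scan for sites:
  NpsIX (ATAA, off=2): starts [257] → cuts [259]
  IvoIII (CATAGGCT, off=8): no sites
  KluIII (GGGCT, off=1): no sites
  DwuIII (TCTCG, off=2): starts [148] → cuts [150]
  MvoV (CCGTATTA, off=7): no sites

All cut coordinates (distinct, sorted): [150, 259]

Fragment lengths:
  [0,150): 150 bp
  [150,259): 109 bp
  [259,277): 18 bp

[18,109,150]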